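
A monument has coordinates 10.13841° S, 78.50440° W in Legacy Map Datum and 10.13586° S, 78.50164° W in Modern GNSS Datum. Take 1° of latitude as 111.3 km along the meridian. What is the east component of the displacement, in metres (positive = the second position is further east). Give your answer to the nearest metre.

Δφ = -10.13586° − -10.13841° = +0.00255°; Δλ = -78.50164° − -78.50440° = +0.00276°.
ΔN = Δφ × 111300 = 283.8 m; ΔE = Δλ × 111300 × cos(-10.13841°) = +0.00276 × 111300 × 0.984385 = 302.4 m.

ΔE = 302 m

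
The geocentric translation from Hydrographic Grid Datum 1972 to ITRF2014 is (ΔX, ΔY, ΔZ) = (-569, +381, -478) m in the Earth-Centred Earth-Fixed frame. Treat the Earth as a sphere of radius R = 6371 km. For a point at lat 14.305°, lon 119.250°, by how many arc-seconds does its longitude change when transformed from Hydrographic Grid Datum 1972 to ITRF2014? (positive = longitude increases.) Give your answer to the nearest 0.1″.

sin φ = 0.247084, cos φ = 0.968994, sin λ = 0.872496, cos λ = -0.488621.
East component: ΔE = −sin λ·ΔX + cos λ·ΔY = −(0.872496)(-569) + (-0.488621)(381) = 310.29 m.
1° of latitude spans πR/180 = 111195 m; at latitude φ, 1° of longitude spans that × cos φ = 107747.2 m, so Δλ = 310.29 / 107747.2 × 3600 = 10.367″.

Δλ = 10.4″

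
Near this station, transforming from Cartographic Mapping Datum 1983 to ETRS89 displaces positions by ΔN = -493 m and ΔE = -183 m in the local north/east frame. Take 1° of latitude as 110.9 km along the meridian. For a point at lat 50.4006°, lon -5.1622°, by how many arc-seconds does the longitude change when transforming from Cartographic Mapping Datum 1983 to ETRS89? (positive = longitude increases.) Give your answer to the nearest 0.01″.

At latitude 50.4006°, cos φ = 0.637416.
1° of longitude at this latitude = 110.9 × cos φ = 70.69 km, so Δλ = -183.0 / 70689.4 = -0.0025888° = -9.320″.

Δλ = -9.32″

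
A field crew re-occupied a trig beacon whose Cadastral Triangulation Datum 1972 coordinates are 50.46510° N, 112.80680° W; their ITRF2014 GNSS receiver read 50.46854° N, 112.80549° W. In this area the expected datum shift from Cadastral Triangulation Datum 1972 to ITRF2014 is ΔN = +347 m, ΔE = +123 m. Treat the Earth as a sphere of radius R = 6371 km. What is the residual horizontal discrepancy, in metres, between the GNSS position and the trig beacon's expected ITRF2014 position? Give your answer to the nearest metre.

Observed coordinate differences: Δφ = +0.00344°, Δλ = +0.00131°.
Converting to metres (1° lat = 111195 m, cos φ = 0.636548): observed ΔN = 382.5 m, observed ΔE = 92.7 m.
Subtracting the expected shift leaves a residual of 382.5 − (347) = 35.5 m north and 92.7 − (123) = -30.3 m east.
Residual distance = √(35.5² + (-30.3)²) = 46.7 m.

47 m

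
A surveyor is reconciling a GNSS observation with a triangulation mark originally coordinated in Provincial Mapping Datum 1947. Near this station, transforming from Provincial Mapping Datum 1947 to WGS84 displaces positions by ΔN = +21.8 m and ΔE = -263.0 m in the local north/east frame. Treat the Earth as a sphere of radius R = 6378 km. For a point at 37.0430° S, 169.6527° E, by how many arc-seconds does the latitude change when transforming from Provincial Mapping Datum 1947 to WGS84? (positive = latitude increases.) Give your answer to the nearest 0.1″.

On a sphere of radius R, 1 rad of latitude = R, so Δφ = ΔN / R = 21.8 / 6378000 = 3.4180e-06 rad = 0.705″.

Δφ = 0.7″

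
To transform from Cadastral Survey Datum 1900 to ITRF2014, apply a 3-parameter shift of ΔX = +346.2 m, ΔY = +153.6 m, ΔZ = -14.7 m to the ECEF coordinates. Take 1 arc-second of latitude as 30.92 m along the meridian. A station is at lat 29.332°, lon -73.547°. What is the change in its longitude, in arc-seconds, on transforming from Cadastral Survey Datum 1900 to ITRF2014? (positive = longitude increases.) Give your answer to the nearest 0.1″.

sin φ = 0.489869, cos φ = 0.871796, sin λ = -0.959052, cos λ = 0.283229.
East component: ΔE = −sin λ·ΔX + cos λ·ΔY = −(-0.959052)(346.2) + (0.283229)(153.6) = 375.53 m.
1° of latitude spans 3600 × 30.92 = 111312 m; at latitude φ, 1° of longitude spans that × cos φ = 97041.3 m, so Δλ = 375.53 / 97041.3 × 3600 = 13.931″.

Δλ = 13.9″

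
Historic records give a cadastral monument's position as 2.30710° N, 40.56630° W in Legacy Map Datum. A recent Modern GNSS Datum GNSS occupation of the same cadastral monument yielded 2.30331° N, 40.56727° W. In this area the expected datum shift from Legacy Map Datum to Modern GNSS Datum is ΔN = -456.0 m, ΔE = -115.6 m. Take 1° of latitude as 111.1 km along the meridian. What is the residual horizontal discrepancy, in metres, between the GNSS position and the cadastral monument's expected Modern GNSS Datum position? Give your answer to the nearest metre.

36 m

Observed coordinate differences: Δφ = -0.00379°, Δλ = -0.00097°.
Converting to metres (1° lat = 111100 m, cos φ = 0.999189): observed ΔN = -421.1 m, observed ΔE = -107.7 m.
Subtracting the expected shift leaves a residual of -421.1 − (-456.0) = 34.9 m north and -107.7 − (-115.6) = 7.9 m east.
Residual distance = √(34.9² + 7.9²) = 35.8 m.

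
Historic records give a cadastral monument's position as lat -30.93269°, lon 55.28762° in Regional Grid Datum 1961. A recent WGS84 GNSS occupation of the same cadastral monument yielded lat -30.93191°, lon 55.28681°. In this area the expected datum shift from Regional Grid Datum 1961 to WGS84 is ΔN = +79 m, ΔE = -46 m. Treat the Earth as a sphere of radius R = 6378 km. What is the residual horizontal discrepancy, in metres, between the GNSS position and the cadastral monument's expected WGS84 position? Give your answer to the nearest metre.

Observed coordinate differences: Δφ = +0.00078°, Δλ = -0.00081°.
Converting to metres (1° lat = 111317 m, cos φ = 0.857772): observed ΔN = 86.8 m, observed ΔE = -77.3 m.
Subtracting the expected shift leaves a residual of 86.8 − (79) = 7.8 m north and -77.3 − (-46) = -31.3 m east.
Residual distance = √(7.8² + (-31.3)²) = 32.3 m.

32 m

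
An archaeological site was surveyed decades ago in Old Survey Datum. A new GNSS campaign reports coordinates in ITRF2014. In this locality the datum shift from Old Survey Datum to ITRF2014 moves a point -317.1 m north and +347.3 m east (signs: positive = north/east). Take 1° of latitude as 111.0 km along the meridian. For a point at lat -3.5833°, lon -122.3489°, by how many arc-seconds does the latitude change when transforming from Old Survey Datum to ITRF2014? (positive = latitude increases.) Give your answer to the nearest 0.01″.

Δφ = -10.28″

1° of latitude = 111.0 km, so Δφ = -317.1 / 111000 = -0.0028568° = -10.284″.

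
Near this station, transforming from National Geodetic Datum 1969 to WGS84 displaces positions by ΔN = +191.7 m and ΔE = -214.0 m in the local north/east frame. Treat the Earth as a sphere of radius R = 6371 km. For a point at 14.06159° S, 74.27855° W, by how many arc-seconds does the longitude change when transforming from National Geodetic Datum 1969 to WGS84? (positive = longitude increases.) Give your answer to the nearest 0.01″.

Δλ = -7.14″

At latitude -14.06159°, cos φ = 0.970035.
One radian of longitude at latitude φ spans R cos φ, so Δλ = ΔE / (R cos φ) = -214.0 / (6371000 × 0.970035) = -3.4627e-05 rad = -7.142″.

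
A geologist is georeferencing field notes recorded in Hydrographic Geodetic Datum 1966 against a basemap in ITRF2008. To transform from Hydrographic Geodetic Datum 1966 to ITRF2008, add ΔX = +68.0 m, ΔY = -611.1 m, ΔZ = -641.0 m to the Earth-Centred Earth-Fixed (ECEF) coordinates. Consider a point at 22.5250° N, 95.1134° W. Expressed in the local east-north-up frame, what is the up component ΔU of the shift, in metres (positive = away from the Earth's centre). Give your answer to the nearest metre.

At φ = 22.5250°, λ = -95.1134°: sin φ = 0.383087, cos φ = 0.923712, sin λ = -0.996020, cos λ = -0.089127.
ΔU = cos φ cos λ·ΔX + cos φ sin λ·ΔY + sin φ·ΔZ = (0.923712)(-0.089127)(68.0) + (0.923712)(-0.996020)(-611.1) + (0.383087)(-641.0) = 311.08 m.

ΔU = 311 m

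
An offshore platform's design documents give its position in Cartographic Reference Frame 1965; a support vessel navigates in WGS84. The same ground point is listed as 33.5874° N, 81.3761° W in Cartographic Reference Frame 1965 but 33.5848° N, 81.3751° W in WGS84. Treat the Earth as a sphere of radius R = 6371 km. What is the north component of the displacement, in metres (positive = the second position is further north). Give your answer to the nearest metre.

Δφ = 33.5848° − 33.5874° = -0.0026°; Δλ = -81.3751° − -81.3761° = +0.0010°.
1° along a meridian = πR/180 = 111195 m.
ΔN = Δφ × 111195 = -289.1 m; ΔE = Δλ × 111195 × cos(33.5874°) = +0.0010 × 111195 × 0.833043 = 92.6 m.

ΔN = -289 m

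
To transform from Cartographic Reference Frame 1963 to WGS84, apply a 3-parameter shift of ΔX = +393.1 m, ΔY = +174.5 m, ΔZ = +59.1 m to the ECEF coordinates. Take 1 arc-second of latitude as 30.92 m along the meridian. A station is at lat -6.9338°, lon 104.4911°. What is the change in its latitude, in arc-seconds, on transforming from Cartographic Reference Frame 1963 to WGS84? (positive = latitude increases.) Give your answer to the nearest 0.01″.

sin φ = -0.120722, cos φ = 0.992686, sin λ = 0.968187, cos λ = -0.250230.
North component: ΔN = −sin φ cos λ·ΔX − sin φ sin λ·ΔY + cos φ·ΔZ = −(-0.120722)(-0.250230)(393.1) − (-0.120722)(0.968187)(174.5) + (0.992686)(59.1) = 67.19 m.
1° of latitude spans 3600 × 30.92 = 111312 m, so Δφ = 67.19 / 111312 × 3600 = 2.173″.

Δφ = 2.17″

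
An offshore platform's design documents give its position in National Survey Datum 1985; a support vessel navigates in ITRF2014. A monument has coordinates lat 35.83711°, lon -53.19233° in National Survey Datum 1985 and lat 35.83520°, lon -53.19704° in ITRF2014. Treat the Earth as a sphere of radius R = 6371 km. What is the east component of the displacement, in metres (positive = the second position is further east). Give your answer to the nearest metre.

Δφ = 35.83520° − 35.83711° = -0.00191°; Δλ = -53.19704° − -53.19233° = -0.00471°.
1° along a meridian = πR/180 = 111195 m.
ΔN = Δφ × 111195 = -212.4 m; ΔE = Δλ × 111195 × cos(35.83711°) = -0.00471 × 111195 × 0.810685 = -424.6 m.

ΔE = -425 m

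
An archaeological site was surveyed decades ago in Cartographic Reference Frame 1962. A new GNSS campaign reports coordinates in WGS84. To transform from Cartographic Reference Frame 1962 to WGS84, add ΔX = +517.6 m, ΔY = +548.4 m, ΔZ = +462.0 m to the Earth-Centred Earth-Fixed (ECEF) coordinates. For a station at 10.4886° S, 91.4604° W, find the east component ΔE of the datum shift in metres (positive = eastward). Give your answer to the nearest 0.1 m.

The local east axis at (φ, λ) is (−sin λ, cos λ, 0), so ΔE = −sin(-91.4604°)·517.6 + cos(-91.4604°)·548.4 = 503.46 m.

ΔE = 503.5 m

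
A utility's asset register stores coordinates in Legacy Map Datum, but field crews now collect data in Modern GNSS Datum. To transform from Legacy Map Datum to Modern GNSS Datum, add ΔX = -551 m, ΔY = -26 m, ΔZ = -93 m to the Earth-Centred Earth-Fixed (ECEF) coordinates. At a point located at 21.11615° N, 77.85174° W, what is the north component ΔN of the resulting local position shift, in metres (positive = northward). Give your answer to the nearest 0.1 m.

ΔN = -54.1 m

At φ = 21.11615°, λ = -77.85174°: sin φ = 0.360260, cos φ = 0.932852, sin λ = -0.977606, cos λ = 0.210442.
ΔN = −sin φ cos λ·ΔX − sin φ sin λ·ΔY + cos φ·ΔZ = −(0.360260)(0.210442)(-551) − (0.360260)(-0.977606)(-26) + (0.932852)(-93) = -54.14 m.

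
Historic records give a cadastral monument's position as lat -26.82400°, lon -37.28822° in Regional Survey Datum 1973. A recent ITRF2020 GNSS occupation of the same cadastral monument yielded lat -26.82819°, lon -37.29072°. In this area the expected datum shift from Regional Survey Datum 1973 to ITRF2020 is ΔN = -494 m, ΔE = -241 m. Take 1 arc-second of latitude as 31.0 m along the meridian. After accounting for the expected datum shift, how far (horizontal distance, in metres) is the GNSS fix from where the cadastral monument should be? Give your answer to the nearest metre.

28 m

Observed coordinate differences: Δφ = -0.00419°, Δλ = -0.00250°.
Converting to metres (1° lat = 111600 m, cos φ = 0.892397): observed ΔN = -467.6 m, observed ΔE = -249.0 m.
Subtracting the expected shift leaves a residual of -467.6 − (-494) = 26.4 m north and -249.0 − (-241) = -8.0 m east.
Residual distance = √(26.4² + (-8.0)²) = 27.6 m.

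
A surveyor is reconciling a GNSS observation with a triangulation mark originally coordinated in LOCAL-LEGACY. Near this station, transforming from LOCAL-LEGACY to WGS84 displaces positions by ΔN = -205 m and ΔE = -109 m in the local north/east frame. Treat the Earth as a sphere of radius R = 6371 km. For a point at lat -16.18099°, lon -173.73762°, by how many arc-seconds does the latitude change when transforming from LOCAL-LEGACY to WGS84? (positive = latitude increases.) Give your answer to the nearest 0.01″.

Δφ = -6.64″

On a sphere of radius R, 1 rad of latitude = R, so Δφ = ΔN / R = -205.0 / 6371000 = -3.2177e-05 rad = -6.637″.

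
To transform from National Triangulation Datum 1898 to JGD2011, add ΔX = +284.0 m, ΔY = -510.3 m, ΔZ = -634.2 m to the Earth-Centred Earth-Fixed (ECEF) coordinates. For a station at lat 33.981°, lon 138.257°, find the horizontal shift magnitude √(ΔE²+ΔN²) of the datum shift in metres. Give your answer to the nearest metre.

The local east axis at (φ, λ) is (−sin λ, cos λ, 0), so ΔE = −sin(138.257°)·284.0 + cos(138.257°)·(-510.3) = 191.67 m.
The local north axis is (−sin φ cos λ, −sin φ sin λ, cos φ), giving ΔN = 118.437 + 189.894 − 525.893 = -217.56 m.
Horizontal magnitude = √(ΔE² + ΔN²) = √(191.67² + (-217.56)²) = 289.95 m.

290 m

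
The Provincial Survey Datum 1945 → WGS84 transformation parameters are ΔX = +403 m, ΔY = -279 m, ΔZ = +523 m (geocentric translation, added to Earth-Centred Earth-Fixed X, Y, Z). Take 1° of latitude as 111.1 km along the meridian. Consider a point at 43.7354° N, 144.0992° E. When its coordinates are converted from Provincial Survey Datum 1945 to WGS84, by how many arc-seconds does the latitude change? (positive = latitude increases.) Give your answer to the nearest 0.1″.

sin φ = 0.691329, cos φ = 0.722540, sin λ = 0.586384, cos λ = -0.810033.
North component: ΔN = −sin φ cos λ·ΔX − sin φ sin λ·ΔY + cos φ·ΔZ = −(0.691329)(-0.810033)(403) − (0.691329)(0.586384)(-279) + (0.722540)(523) = 716.67 m.
1° of latitude spans 111100 m, so Δφ = 716.67 / 111100 × 3600 = 23.222″.

Δφ = 23.2″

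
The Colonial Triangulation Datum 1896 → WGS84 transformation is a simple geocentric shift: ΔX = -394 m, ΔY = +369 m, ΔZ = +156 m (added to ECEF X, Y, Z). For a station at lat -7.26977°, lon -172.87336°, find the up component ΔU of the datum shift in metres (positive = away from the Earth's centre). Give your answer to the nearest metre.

ΔU = 323 m

The local up (radial) axis is (cos φ cos λ, cos φ sin λ, sin φ), giving ΔU = 387.813 − 45.411 − 19.740 = 322.66 m.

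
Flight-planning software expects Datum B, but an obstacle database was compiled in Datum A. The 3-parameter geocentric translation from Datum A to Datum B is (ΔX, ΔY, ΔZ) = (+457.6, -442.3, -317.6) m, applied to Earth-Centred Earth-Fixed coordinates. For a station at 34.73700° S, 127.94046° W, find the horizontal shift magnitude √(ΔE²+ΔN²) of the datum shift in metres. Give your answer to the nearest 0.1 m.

670.8 m

The local east axis at (φ, λ) is (−sin λ, cos λ, 0), so ΔE = −sin(-127.94046°)·457.6 + cos(-127.94046°)·(-442.3) = 632.83 m.
The local north axis is (−sin φ cos λ, −sin φ sin λ, cos φ), giving ΔN = -160.317 + 198.761 − 260.996 = -222.55 m.
Horizontal magnitude = √(ΔE² + ΔN²) = √(632.83² + (-222.55)²) = 670.82 m.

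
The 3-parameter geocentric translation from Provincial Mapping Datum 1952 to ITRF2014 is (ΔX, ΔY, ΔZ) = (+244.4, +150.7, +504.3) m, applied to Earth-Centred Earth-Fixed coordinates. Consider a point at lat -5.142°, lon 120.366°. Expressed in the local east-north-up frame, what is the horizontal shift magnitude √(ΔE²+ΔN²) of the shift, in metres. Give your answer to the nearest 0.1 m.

The local east axis at (φ, λ) is (−sin λ, cos λ, 0), so ΔE = −sin(120.366°)·244.4 + cos(120.366°)·150.7 = -287.05 m.
The local north axis is (−sin φ cos λ, −sin φ sin λ, cos φ), giving ΔN = -11.073 + 11.654 + 502.271 = 502.85 m.
Horizontal magnitude = √(ΔE² + ΔN²) = √((-287.05)² + 502.85²) = 579.02 m.

579.0 m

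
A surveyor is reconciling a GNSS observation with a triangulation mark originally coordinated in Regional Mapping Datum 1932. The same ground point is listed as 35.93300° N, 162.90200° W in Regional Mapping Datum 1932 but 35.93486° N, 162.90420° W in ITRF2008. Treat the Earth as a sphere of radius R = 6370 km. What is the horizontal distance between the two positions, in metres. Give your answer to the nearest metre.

286 m

Δφ = 35.93486° − 35.93300° = +0.00186°; Δλ = -162.90420° − -162.90200° = -0.00220°.
1° along a meridian = πR/180 = 111177 m.
ΔN = Δφ × 111177 = 206.8 m; ΔE = Δλ × 111177 × cos(35.93300°) = -0.00220 × 111177 × 0.809704 = -198.0 m.
Distance = √(ΔE² + ΔN²) = √((-198.0)² + 206.8²) = 286.3 m.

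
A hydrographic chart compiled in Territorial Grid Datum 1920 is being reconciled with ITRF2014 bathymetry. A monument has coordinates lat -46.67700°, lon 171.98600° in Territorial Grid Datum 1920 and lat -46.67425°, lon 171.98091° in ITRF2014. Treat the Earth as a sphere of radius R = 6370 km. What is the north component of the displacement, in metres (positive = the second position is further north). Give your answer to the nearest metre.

ΔN = 306 m

Δφ = -46.67425° − -46.67700° = +0.00275°; Δλ = 171.98091° − 171.98600° = -0.00509°.
1° along a meridian = πR/180 = 111177 m.
ΔN = Δφ × 111177 = 305.7 m; ΔE = Δλ × 111177 × cos(-46.67700°) = -0.00509 × 111177 × 0.686110 = -388.3 m.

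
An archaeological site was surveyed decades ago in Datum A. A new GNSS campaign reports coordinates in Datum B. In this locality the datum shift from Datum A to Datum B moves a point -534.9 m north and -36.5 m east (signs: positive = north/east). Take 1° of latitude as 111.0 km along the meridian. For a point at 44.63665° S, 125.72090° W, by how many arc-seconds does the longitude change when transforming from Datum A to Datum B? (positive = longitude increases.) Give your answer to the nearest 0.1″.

Δλ = -1.7″

At latitude -44.63665°, cos φ = 0.711577.
1° of longitude at this latitude = 111.0 × cos φ = 78.99 km, so Δλ = -36.5 / 78985.0 = -0.0004621° = -1.664″.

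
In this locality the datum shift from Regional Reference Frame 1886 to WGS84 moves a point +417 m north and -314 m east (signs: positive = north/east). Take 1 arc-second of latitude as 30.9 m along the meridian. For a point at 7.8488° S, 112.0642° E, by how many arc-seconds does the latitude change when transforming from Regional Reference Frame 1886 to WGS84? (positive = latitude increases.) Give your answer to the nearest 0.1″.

1″ of latitude = 30.90 m, so Δφ = 417.0 / 30.90 = 13.495″.

Δφ = 13.5″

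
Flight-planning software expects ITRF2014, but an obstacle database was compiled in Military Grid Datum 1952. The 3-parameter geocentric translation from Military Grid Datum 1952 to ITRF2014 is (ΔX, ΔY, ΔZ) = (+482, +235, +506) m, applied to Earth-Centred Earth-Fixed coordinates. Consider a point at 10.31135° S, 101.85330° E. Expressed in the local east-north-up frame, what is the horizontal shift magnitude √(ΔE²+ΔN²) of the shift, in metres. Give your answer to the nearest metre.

At φ = -10.31135°, λ = 101.85330°: sin φ = -0.178997, cos φ = 0.983850, sin λ = 0.978677, cos λ = -0.205407.
ΔE = −sin λ·ΔX + cos λ·ΔY = −(0.978677)·(482) + (-0.205407)·(235) = -519.99 m.
ΔN = −sin φ cos λ·ΔX − sin φ sin λ·ΔY + cos φ·ΔZ = −(-0.178997)(-0.205407)(482) − (-0.178997)(0.978677)(235) + (0.983850)(506) = 521.27 m.
Horizontal magnitude = √(ΔE² + ΔN²) = √((-519.99)² + 521.27²) = 736.29 m.

736 m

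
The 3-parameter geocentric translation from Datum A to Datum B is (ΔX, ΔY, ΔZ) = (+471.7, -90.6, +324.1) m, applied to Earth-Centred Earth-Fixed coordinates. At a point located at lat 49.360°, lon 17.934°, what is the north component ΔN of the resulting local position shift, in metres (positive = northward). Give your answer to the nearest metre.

ΔN = -108 m

The local north axis is (−sin φ cos λ, −sin φ sin λ, cos φ), giving ΔN = -340.543 + 21.169 + 211.088 = -108.29 m.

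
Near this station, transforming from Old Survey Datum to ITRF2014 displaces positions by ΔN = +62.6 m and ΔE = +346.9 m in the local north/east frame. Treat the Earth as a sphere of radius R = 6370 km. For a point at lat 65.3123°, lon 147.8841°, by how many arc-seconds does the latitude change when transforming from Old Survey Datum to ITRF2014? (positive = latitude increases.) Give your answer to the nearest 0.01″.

Δφ = 2.03″

On a sphere of radius R, 1 rad of latitude = R, so Δφ = ΔN / R = 62.6 / 6370000 = 9.8273e-06 rad = 2.027″.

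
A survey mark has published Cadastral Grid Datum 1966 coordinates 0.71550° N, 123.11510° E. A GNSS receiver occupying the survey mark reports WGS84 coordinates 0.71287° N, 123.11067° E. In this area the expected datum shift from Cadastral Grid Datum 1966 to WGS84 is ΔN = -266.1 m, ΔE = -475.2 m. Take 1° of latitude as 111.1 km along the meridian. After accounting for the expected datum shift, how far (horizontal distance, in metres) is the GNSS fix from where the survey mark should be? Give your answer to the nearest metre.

Observed coordinate differences: Δφ = -0.00263°, Δλ = -0.00443°.
Converting to metres (1° lat = 111100 m, cos φ = 0.999922): observed ΔN = -292.2 m, observed ΔE = -492.1 m.
Subtracting the expected shift leaves a residual of -292.2 − (-266.1) = -26.1 m north and -492.1 − (-475.2) = -16.9 m east.
Residual distance = √((-26.1)² + (-16.9)²) = 31.1 m.

31 m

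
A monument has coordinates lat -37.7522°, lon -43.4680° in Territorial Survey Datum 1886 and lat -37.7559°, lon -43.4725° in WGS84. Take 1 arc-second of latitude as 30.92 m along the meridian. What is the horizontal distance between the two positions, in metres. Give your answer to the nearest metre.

Δφ = -37.7559° − -37.7522° = -0.0037°; Δλ = -43.4725° − -43.4680° = -0.0045°.
1° of latitude = 3600 × 30.92 = 111312 m.
ΔN = Δφ × 111312 = -411.9 m; ΔE = Δλ × 111312 × cos(-37.7522°) = -0.0045 × 111312 × 0.790666 = -396.0 m.
Distance = √(ΔE² + ΔN²) = √((-396.0)² + (-411.9)²) = 571.4 m.

571 m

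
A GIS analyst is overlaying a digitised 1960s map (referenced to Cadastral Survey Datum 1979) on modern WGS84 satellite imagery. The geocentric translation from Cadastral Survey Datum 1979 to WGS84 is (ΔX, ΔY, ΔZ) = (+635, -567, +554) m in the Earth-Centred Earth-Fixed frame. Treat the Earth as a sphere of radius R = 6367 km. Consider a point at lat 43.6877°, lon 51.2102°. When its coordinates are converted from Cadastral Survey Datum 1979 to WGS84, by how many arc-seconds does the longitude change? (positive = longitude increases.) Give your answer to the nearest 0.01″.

Δλ = -38.09″

sin φ = 0.690727, cos φ = 0.723115, sin λ = 0.779450, cos λ = 0.626465.
East component: ΔE = −sin λ·ΔX + cos λ·ΔY = −(0.779450)(635) + (0.626465)(-567) = -850.16 m.
1° of latitude spans πR/180 = 111125 m; at latitude φ, 1° of longitude spans that × cos φ = 80356.3 m, so Δλ = -850.16 / 80356.3 × 3600 = -38.087″.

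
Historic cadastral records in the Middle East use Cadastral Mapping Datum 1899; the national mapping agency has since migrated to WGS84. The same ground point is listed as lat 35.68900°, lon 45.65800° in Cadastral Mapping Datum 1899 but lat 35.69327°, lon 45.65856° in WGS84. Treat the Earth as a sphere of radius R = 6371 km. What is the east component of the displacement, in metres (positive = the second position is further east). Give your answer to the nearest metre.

ΔE = 51 m

Δφ = 35.69327° − 35.68900° = +0.00427°; Δλ = 45.65856° − 45.65800° = +0.00056°.
1° along a meridian = πR/180 = 111195 m.
ΔN = Δφ × 111195 = 474.8 m; ΔE = Δλ × 111195 × cos(35.68900°) = +0.00056 × 111195 × 0.812196 = 50.6 m.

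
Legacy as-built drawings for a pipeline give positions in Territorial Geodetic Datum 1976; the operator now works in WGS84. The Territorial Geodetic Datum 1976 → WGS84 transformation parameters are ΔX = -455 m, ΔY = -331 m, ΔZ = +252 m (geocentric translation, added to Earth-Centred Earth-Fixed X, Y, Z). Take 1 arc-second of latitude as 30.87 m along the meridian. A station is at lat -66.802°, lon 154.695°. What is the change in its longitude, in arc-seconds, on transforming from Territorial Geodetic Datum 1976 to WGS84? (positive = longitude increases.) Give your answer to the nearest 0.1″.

Δλ = 40.6″

sin φ = -0.919149, cos φ = 0.393910, sin λ = 0.427437, cos λ = -0.904045.
East component: ΔE = −sin λ·ΔX + cos λ·ΔY = −(0.427437)(-455) + (-0.904045)(-331) = 493.72 m.
1° of latitude spans 3600 × 30.87 = 111132 m; at latitude φ, 1° of longitude spans that × cos φ = 43776.0 m, so Δλ = 493.72 / 43776.0 × 3600 = 40.602″.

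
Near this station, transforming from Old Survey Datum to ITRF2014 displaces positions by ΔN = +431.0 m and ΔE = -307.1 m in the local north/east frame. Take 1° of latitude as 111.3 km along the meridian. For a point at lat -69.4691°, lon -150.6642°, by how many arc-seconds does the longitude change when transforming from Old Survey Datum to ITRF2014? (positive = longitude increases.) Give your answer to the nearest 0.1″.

Δλ = -28.3″

At latitude -69.4691°, cos φ = 0.350712.
1° of longitude at this latitude = 111.3 × cos φ = 39.03 km, so Δλ = -307.1 / 39034.3 = -0.0078674° = -28.323″.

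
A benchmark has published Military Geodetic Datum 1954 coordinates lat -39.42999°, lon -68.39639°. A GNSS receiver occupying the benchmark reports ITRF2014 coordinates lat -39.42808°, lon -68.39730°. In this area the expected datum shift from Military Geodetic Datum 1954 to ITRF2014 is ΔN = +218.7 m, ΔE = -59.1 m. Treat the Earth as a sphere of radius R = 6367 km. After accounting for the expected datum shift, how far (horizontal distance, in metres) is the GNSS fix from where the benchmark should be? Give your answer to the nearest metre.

Observed coordinate differences: Δφ = +0.00191°, Δλ = -0.00091°.
Converting to metres (1° lat = 111125 m, cos φ = 0.772401): observed ΔN = 212.2 m, observed ΔE = -78.1 m.
Subtracting the expected shift leaves a residual of 212.2 − (218.7) = -6.5 m north and -78.1 − (-59.1) = -19.0 m east.
Residual distance = √((-6.5)² + (-19.0)²) = 20.1 m.

20 m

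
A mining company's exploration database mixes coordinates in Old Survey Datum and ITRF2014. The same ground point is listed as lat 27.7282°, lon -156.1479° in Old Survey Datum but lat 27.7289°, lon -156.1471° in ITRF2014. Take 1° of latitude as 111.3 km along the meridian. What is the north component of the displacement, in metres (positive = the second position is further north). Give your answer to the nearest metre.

Δφ = 27.7289° − 27.7282° = +0.0007°; Δλ = -156.1471° − -156.1479° = +0.0008°.
ΔN = Δφ × 111300 = 77.9 m; ΔE = Δλ × 111300 × cos(27.7282°) = +0.0008 × 111300 × 0.885165 = 78.8 m.

ΔN = 78 m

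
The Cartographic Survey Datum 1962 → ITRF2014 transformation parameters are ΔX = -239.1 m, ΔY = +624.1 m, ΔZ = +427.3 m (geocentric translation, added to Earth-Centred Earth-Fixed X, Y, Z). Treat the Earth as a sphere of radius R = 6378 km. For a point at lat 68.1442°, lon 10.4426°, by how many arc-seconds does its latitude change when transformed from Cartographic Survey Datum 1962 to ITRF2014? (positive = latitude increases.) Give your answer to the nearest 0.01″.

Δφ = 8.81″

sin φ = 0.928124, cos φ = 0.372272, sin λ = 0.181250, cos λ = 0.983437.
North component: ΔN = −sin φ cos λ·ΔX − sin φ sin λ·ΔY + cos φ·ΔZ = −(0.928124)(0.983437)(-239.1) − (0.928124)(0.181250)(624.1) + (0.372272)(427.3) = 272.32 m.
1° of latitude spans πR/180 = 111317 m, so Δφ = 272.32 / 111317 × 3600 = 8.807″.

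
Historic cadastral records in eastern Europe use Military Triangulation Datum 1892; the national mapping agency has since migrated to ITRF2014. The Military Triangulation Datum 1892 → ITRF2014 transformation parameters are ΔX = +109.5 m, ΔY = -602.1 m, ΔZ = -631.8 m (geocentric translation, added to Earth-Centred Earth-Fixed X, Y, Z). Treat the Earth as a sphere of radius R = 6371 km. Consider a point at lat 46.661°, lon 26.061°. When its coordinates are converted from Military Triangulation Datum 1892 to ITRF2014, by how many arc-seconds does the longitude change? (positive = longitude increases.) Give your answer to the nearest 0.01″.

sin φ = 0.727306, cos φ = 0.686314, sin λ = 0.439328, cos λ = 0.898327.
East component: ΔE = −sin λ·ΔX + cos λ·ΔY = −(0.439328)(109.5) + (0.898327)(-602.1) = -588.99 m.
1° of latitude spans πR/180 = 111195 m; at latitude φ, 1° of longitude spans that × cos φ = 76314.6 m, so Δλ = -588.99 / 76314.6 × 3600 = -27.784″.

Δλ = -27.78″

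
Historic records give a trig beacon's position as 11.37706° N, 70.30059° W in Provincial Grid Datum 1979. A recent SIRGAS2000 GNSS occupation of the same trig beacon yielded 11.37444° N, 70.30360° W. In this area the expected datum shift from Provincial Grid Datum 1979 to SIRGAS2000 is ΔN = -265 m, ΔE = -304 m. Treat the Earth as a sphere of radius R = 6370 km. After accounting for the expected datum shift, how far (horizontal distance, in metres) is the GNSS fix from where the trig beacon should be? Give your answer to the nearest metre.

Observed coordinate differences: Δφ = -0.00262°, Δλ = -0.00301°.
Converting to metres (1° lat = 111177 m, cos φ = 0.980350): observed ΔN = -291.3 m, observed ΔE = -328.1 m.
Subtracting the expected shift leaves a residual of -291.3 − (-265) = -26.3 m north and -328.1 − (-304) = -24.1 m east.
Residual distance = √((-26.3)² + (-24.1)²) = 35.6 m.

36 m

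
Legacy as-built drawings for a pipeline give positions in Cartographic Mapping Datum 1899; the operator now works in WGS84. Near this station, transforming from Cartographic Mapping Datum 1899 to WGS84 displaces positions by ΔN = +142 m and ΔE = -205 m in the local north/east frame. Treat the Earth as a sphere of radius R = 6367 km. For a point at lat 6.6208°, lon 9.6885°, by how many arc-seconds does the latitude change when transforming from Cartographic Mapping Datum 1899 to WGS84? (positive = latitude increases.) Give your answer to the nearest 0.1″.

On a sphere of radius R, 1 rad of latitude = R, so Δφ = ΔN / R = 142.0 / 6367000 = 2.2302e-05 rad = 4.600″.

Δφ = 4.6″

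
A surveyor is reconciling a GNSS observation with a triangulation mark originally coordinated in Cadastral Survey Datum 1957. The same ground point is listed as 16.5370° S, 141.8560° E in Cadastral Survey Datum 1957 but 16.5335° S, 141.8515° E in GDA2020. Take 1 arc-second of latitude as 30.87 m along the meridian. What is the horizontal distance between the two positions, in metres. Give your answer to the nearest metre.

Δφ = -16.5335° − -16.5370° = +0.0035°; Δλ = 141.8515° − 141.8560° = -0.0045°.
1° of latitude = 3600 × 30.87 = 111132 m.
ΔN = Δφ × 111132 = 389.0 m; ΔE = Δλ × 111132 × cos(-16.5370°) = -0.0045 × 111132 × 0.958636 = -479.4 m.
Distance = √(ΔE² + ΔN²) = √((-479.4)² + 389.0²) = 617.4 m.

617 m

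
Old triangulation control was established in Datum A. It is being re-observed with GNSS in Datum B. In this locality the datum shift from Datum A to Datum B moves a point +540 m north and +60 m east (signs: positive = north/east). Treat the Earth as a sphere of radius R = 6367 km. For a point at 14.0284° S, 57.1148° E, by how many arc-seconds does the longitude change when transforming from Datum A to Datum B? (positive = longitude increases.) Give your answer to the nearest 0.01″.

At latitude -14.0284°, cos φ = 0.970176.
One radian of longitude at latitude φ spans R cos φ, so Δλ = ΔE / (R cos φ) = 60.0 / (6367000 × 0.970176) = 9.7133e-06 rad = 2.004″.

Δλ = 2.00″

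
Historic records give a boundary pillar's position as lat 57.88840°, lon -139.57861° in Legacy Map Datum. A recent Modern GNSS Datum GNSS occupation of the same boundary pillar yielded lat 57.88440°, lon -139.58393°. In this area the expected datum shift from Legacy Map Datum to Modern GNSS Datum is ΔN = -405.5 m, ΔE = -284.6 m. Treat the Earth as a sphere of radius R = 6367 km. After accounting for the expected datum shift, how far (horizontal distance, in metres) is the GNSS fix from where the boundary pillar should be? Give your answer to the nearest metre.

Observed coordinate differences: Δφ = -0.00400°, Δλ = -0.00532°.
Converting to metres (1° lat = 111125 m, cos φ = 0.531570): observed ΔN = -444.5 m, observed ΔE = -314.3 m.
Subtracting the expected shift leaves a residual of -444.5 − (-405.5) = -39.0 m north and -314.3 − (-284.6) = -29.7 m east.
Residual distance = √((-39.0)² + (-29.7)²) = 49.0 m.

49 m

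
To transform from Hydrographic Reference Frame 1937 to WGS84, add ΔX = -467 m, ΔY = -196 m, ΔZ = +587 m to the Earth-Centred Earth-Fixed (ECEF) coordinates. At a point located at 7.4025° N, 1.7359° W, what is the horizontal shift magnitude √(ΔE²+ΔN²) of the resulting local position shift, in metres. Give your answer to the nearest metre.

At φ = 7.4025°, λ = -1.7359°: sin φ = 0.128839, cos φ = 0.991666, sin λ = -0.030293, cos λ = 0.999541.
ΔE = −sin λ·ΔX + cos λ·ΔY = −(-0.030293)·(-467) + (0.999541)·(-196) = -210.06 m.
ΔN = −sin φ cos λ·ΔX − sin φ sin λ·ΔY + cos φ·ΔZ = −(0.128839)(0.999541)(-467) − (0.128839)(-0.030293)(-196) + (0.991666)(587) = 641.48 m.
Horizontal magnitude = √(ΔE² + ΔN²) = √((-210.06)² + 641.48²) = 675.00 m.

675 m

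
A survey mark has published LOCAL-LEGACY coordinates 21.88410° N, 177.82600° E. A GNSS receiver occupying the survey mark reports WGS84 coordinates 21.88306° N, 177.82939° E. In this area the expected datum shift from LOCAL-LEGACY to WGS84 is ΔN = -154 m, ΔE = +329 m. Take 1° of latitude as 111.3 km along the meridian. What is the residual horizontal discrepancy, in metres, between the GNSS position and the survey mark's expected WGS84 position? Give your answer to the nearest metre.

Observed coordinate differences: Δφ = -0.00104°, Δλ = +0.00339°.
Converting to metres (1° lat = 111300 m, cos φ = 0.927940): observed ΔN = -115.8 m, observed ΔE = 350.1 m.
Subtracting the expected shift leaves a residual of -115.8 − (-154) = 38.2 m north and 350.1 − (329) = 21.1 m east.
Residual distance = √(38.2² + 21.1²) = 43.7 m.

44 m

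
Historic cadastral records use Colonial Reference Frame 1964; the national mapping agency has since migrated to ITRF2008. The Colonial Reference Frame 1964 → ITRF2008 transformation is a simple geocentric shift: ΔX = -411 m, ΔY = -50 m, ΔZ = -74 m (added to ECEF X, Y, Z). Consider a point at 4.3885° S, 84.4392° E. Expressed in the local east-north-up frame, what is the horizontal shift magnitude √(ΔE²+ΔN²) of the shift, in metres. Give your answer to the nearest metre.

At φ = -4.3885°, λ = 84.4392°: sin φ = -0.076519, cos φ = 0.997068, sin λ = 0.995294, cos λ = 0.096902.
ΔE = −sin λ·ΔX + cos λ·ΔY = −(0.995294)·(-411) + (0.096902)·(-50) = 404.22 m.
ΔN = −sin φ cos λ·ΔX − sin φ sin λ·ΔY + cos φ·ΔZ = −(-0.076519)(0.096902)(-411) − (-0.076519)(0.995294)(-50) + (0.997068)(-74) = -80.64 m.
Horizontal magnitude = √(ΔE² + ΔN²) = √(404.22² + (-80.64)²) = 412.19 m.

412 m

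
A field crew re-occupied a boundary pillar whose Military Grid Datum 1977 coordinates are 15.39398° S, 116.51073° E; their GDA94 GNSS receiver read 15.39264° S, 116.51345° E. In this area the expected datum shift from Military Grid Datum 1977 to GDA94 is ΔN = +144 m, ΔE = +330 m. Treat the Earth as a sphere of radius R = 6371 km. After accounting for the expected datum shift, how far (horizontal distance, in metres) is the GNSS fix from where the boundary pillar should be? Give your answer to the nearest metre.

39 m

Observed coordinate differences: Δφ = +0.00134°, Δλ = +0.00272°.
Converting to metres (1° lat = 111195 m, cos φ = 0.964123): observed ΔN = 149.0 m, observed ΔE = 291.6 m.
Subtracting the expected shift leaves a residual of 149.0 − (144) = 5.0 m north and 291.6 − (330) = -38.4 m east.
Residual distance = √(5.0² + (-38.4)²) = 38.7 m.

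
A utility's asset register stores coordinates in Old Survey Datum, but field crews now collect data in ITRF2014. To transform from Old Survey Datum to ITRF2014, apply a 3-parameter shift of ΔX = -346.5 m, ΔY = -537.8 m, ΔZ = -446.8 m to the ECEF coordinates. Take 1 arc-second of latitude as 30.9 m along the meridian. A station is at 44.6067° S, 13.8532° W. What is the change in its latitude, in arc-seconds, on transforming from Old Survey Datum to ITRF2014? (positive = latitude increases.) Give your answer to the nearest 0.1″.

Δφ = -15.0″

sin φ = -0.702236, cos φ = 0.711944, sin λ = -0.239435, cos λ = 0.970912.
North component: ΔN = −sin φ cos λ·ΔX − sin φ sin λ·ΔY + cos φ·ΔZ = −(-0.702236)(0.970912)(-346.5) − (-0.702236)(-0.239435)(-537.8) + (0.711944)(-446.8) = -463.92 m.
1° of latitude spans 3600 × 30.90 = 111240 m, so Δφ = -463.92 / 111240 × 3600 = -15.014″.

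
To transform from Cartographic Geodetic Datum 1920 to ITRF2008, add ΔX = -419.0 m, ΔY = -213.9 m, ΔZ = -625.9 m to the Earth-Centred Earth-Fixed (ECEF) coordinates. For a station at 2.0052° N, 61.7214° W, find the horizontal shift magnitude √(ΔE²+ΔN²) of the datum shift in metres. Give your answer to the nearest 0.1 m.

782.3 m

At φ = 2.0052°, λ = -61.7214°: sin φ = 0.034990, cos φ = 0.999388, sin λ = -0.880654, cos λ = 0.473759.
ΔE = −sin λ·ΔX + cos λ·ΔY = −(-0.880654)·(-419.0) + (0.473759)·(-213.9) = -470.33 m.
ΔN = −sin φ cos λ·ΔX − sin φ sin λ·ΔY + cos φ·ΔZ = −(0.034990)(0.473759)(-419.0) − (0.034990)(-0.880654)(-213.9) + (0.999388)(-625.9) = -625.16 m.
Horizontal magnitude = √(ΔE² + ΔN²) = √((-470.33)² + (-625.16)²) = 782.33 m.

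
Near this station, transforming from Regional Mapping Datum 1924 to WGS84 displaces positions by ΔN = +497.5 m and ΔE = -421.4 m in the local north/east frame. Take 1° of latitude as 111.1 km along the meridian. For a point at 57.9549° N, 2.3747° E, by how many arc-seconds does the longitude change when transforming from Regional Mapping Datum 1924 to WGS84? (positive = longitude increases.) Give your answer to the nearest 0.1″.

Δλ = -25.7″

At latitude 57.9549°, cos φ = 0.530587.
1° of longitude at this latitude = 111.1 × cos φ = 58.95 km, so Δλ = -421.4 / 58948.2 = -0.0071487° = -25.735″.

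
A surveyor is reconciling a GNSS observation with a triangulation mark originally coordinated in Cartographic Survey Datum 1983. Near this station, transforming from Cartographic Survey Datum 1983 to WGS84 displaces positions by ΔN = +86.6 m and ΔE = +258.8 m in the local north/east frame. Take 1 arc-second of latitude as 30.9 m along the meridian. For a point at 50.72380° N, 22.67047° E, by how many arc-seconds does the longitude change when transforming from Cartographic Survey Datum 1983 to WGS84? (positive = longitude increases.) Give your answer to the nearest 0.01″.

Δλ = 13.23″

At latitude 50.72380°, cos φ = 0.633059.
1″ of longitude at this latitude = 30.90 × cos φ = 19.5615 m, so Δλ = 258.8 / 19.5615 = 13.230″.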